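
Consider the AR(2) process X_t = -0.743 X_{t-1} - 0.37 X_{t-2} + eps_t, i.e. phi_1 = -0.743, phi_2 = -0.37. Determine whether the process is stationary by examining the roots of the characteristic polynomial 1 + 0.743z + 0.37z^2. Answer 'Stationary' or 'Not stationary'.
\text{Stationary}

The AR(p) characteristic polynomial is P(z) = 1 + 0.743z + 0.37z^2.
Stationarity requires all roots to lie outside the unit circle, i.e. |z| > 1 for every root.
Set 1 + (0.743) z + (0.37) z^2 = 0, i.e. a z^2 + b z + c = 0 with a = 0.37, b = 0.743, c = 1.
Discriminant D = b^2 - 4ac = (0.743)^2 - 4*(0.37)*1 = 0.552049 - (1.48) = -0.927951.
D < 0, so the roots are the complex-conjugate pair z = (-b +/- i sqrt(-D)) / (2a) = -1.0041 +/- 1.3018i.
For a conjugate pair |z|^2 = z * conj(z) = (product of roots) = c/a = 1/(0.37) = 2.702703, so |z| = sqrt(2.702703) = 1.644 for both roots.
Moduli of all roots: 1.6440, 1.6440.
All moduli strictly greater than 1? Yes.
Verdict: Stationary.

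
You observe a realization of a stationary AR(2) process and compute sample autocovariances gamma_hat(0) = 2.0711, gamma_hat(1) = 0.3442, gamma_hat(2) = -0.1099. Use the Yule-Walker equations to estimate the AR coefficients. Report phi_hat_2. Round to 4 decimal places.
\hat\phi_{2} = -0.0830

The Yule-Walker equations for an AR(p) process read, in matrix form,
  Gamma_p phi = r_p,   with   (Gamma_p)_{ij} = gamma(|i - j|),
                       (r_p)_i = gamma(i),   i,j = 1..p.
Substitute the sample gammas (Toeplitz matrix and right-hand side of size 2):
  Gamma_p = [[2.0711, 0.3442], [0.3442, 2.0711]]
  r_p     = [0.3442, -0.1099]
Written out:
  2.0711 phi_1 + 0.3442 phi_2 = 0.3442
  0.3442 phi_1 + 2.0711 phi_2 = -0.1099
Solve by Cramer's rule:
  det = gamma(0)^2 - gamma(1)^2 = (2.0711)^2 - (0.3442)^2 = 4.28945521 - 0.11847364 = 4.17098157
  phi_hat_1 = [gamma(1) gamma(0) - gamma(1) gamma(2)] / det = [(0.3442)(2.0711) - (0.3442)(-0.1099)] / 4.17098157 = 0.7507002 / 4.17098157 = 0.18
  phi_hat_2 = [gamma(0) gamma(2) - gamma(1)^2] / det = [(2.0711)(-0.1099) - (0.3442)^2] / 4.17098157 = -0.34608753 / 4.17098157 = -0.083
So phi_hat = [0.1800, -0.0830].
Therefore phi_hat_2 = -0.0830.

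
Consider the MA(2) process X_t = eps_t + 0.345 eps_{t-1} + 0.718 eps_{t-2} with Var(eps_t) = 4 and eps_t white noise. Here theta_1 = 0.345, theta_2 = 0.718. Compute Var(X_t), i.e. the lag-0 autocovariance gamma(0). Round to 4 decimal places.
\gamma(0) = 6.5382

For an MA(q) process X_t = eps_t + sum_i theta_i eps_{t-i} with
Var(eps_t) = sigma^2, the variance is
  gamma(0) = sigma^2 * (1 + sum_i theta_i^2).
  sum_i theta_i^2 = (0.345)^2 + (0.718)^2 = 0.119025 + 0.515524 = 0.634549.
  gamma(0) = 4 * (1 + 0.634549) = 4 * 1.634549 = 6.538196, which rounds to 6.5382.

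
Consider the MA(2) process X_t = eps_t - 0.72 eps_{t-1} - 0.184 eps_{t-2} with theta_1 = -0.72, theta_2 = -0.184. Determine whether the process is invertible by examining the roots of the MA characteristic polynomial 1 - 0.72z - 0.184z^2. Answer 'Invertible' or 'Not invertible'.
\text{Invertible}

The MA(q) characteristic polynomial is P(z) = 1 - 0.72z - 0.184z^2.
Invertibility requires all roots to lie outside the unit circle, i.e. |z| > 1 for every root.
Set 1 + (-0.72) z + (-0.184) z^2 = 0, i.e. a z^2 + b z + c = 0 with a = -0.184, b = -0.72, c = 1.
Discriminant D = b^2 - 4ac = (-0.72)^2 - 4*(-0.184)*1 = 0.5184 - (-0.736) = 1.2544.
D >= 0, so the roots are real: z = (-b +/- sqrt(D)) / (2a) = (0.72 +/- 1.12) / (-0.368).
  z_1 = (0.72 + 1.12) / (-0.368) = -5,   |z_1| = 5.
  z_2 = (0.72 - 1.12) / (-0.368) = 1.087,   |z_2| = 1.087.
Moduli of all roots: 5.0000, 1.0870.
All moduli strictly greater than 1? Yes.
Verdict: Invertible.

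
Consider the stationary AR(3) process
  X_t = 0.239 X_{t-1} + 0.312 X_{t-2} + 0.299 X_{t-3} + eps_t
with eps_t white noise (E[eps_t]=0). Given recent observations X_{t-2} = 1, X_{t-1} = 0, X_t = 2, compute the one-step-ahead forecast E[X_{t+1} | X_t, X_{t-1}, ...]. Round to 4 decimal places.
E[X_{t+1} \mid \mathcal F_t] = 0.7770

For an AR(p) model X_t = c + sum_i phi_i X_{t-i} + eps_t, the
one-step-ahead conditional mean is
  E[X_{t+1} | X_t, ...] = c + sum_i phi_i X_{t+1-i}.
Substitute known values:
  E[X_{t+1} | ...] = (0.239) * (2) + (0.312) * (0) + (0.299) * (1)
                   = 0.7770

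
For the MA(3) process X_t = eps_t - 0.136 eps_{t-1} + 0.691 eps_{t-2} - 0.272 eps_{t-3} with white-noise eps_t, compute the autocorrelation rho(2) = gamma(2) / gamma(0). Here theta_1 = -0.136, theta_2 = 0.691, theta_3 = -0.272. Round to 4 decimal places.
\rho(2) = 0.4637

For an MA(q) process with theta_0 = 1, the autocovariance is
  gamma(k) = sigma^2 * sum_{i=0..q-k} theta_i * theta_{i+k},
and rho(k) = gamma(k) / gamma(0). Sigma^2 cancels.
  numerator   = (1)*(0.691) + (-0.136)*(-0.272) = 0.727992.
  denominator = (1)^2 + (-0.136)^2 + (0.691)^2 + (-0.272)^2 = 1.569961.
  rho(2) = 0.727992 / 1.569961 = 0.4637.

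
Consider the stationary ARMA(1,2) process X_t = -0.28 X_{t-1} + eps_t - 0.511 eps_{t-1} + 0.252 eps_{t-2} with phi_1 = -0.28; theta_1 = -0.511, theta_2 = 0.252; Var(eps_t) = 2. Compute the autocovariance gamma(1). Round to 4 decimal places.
\gamma(1) = -2.4673

Multiply the model equation by X_{t-k} and take expectations. With theta_0 = psi_0 = 1 and psi_j the MA(infinity) weights, this gives
  gamma(k) - sum_i phi_i gamma(k-i) = c_k,
  c_k = sigma^2 * sum_{j=k..q} theta_j psi_{j-k}   (c_k = 0 for k > q),
using gamma(-m) = gamma(m).
psi-weights needed (psi_j = theta_j + sum_i phi_i psi_{j-i}):
  psi_1 = theta_1 + phi_1 = -0.511 + (-0.28) = -0.791
  psi_2 = theta_2 + phi_1 psi_1 = 0.252 + (-0.28)(-0.791) = 0.47348
Right-hand sides:
  c_0 = sigma^2 (1 + theta_1 psi_1 + theta_2 psi_2) = 2 * (1 + (-0.511)(-0.791) + (0.252)(0.47348)) = 2 * 1.523518 = 3.047036
  c_1 = sigma^2 (theta_1 + theta_2 psi_1) = 2 * (-0.511 + (0.252)(-0.791)) = -1.420664
  c_2 = sigma^2 theta_2 = 2 * (0.252) = 0.504
Equations for k = 0 and k = 1 (AR order 1):
  gamma(0) = phi_1 gamma(1) + c_0
  gamma(1) = phi_1 gamma(0) + c_1
Substituting the second into the first: gamma(0) (1 - phi_1^2) = c_0 + phi_1 c_1, so
  gamma(0) = (c_0 + phi_1 c_1) / (1 - phi_1^2) = (3.047036 + (-0.28)(-1.420664)) / (1 - (-0.28)^2) = 3.444822 / 0.9216 = 3.737871.
  gamma(1) = phi_1 gamma(0) + c_1 = (-0.28)(3.737871) + (-1.420664) = -2.467268.
Therefore gamma(1) = -2.4673 (to 4 decimal places).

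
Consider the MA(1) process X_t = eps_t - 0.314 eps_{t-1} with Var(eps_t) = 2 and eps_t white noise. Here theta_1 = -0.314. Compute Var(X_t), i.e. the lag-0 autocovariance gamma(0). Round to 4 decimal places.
\gamma(0) = 2.1972

For an MA(q) process X_t = eps_t + sum_i theta_i eps_{t-i} with
Var(eps_t) = sigma^2, the variance is
  gamma(0) = sigma^2 * (1 + sum_i theta_i^2).
  sum_i theta_i^2 = (-0.314)^2 = 0.098596.
  gamma(0) = 2 * (1 + 0.098596) = 2 * 1.098596 = 2.197192, which rounds to 2.1972.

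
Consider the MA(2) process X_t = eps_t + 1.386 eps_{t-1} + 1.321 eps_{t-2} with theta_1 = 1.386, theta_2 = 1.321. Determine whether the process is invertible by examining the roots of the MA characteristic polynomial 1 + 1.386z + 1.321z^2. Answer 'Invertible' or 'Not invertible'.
\text{Not invertible}

The MA(q) characteristic polynomial is P(z) = 1 + 1.386z + 1.321z^2.
Invertibility requires all roots to lie outside the unit circle, i.e. |z| > 1 for every root.
Set 1 + (1.386) z + (1.321) z^2 = 0, i.e. a z^2 + b z + c = 0 with a = 1.321, b = 1.386, c = 1.
Discriminant D = b^2 - 4ac = (1.386)^2 - 4*(1.321)*1 = 1.920996 - (5.284) = -3.363004.
D < 0, so the roots are the complex-conjugate pair z = (-b +/- i sqrt(-D)) / (2a) = -0.5246 +/- 0.6941i.
For a conjugate pair |z|^2 = z * conj(z) = (product of roots) = c/a = 1/(1.321) = 0.757002, so |z| = sqrt(0.757002) = 0.8701 for both roots.
Moduli of all roots: 0.8701, 0.8701.
All moduli strictly greater than 1? No.
Verdict: Not invertible.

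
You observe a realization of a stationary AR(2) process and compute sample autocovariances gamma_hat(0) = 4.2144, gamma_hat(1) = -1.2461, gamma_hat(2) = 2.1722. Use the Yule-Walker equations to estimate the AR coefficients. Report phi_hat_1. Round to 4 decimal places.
\hat\phi_{1} = -0.1570

The Yule-Walker equations for an AR(p) process read, in matrix form,
  Gamma_p phi = r_p,   with   (Gamma_p)_{ij} = gamma(|i - j|),
                       (r_p)_i = gamma(i),   i,j = 1..p.
Substitute the sample gammas (Toeplitz matrix and right-hand side of size 2):
  Gamma_p = [[4.2144, -1.2461], [-1.2461, 4.2144]]
  r_p     = [-1.2461, 2.1722]
Written out:
  4.2144 phi_1 - 1.2461 phi_2 = -1.2461
  -1.2461 phi_1 + 4.2144 phi_2 = 2.1722
Solve by Cramer's rule:
  det = gamma(0)^2 - gamma(1)^2 = (4.2144)^2 - (-1.2461)^2 = 17.76116736 - 1.55276521 = 16.20840215
  phi_hat_1 = [gamma(1) gamma(0) - gamma(1) gamma(2)] / det = [(-1.2461)(4.2144) - (-1.2461)(2.1722)] / 16.20840215 = -2.54478542 / 16.20840215 = -0.157
  phi_hat_2 = [gamma(0) gamma(2) - gamma(1)^2] / det = [(4.2144)(2.1722) - (-1.2461)^2] / 16.20840215 = 7.60175447 / 16.20840215 = 0.469
So phi_hat = [-0.1570, 0.4690].
Therefore phi_hat_1 = -0.1570.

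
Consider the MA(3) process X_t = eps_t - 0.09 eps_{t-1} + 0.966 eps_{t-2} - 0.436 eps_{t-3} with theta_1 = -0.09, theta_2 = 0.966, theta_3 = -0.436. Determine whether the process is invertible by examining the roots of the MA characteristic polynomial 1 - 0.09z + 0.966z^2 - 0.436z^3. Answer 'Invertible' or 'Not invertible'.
\text{Not invertible}

The MA(q) characteristic polynomial is P(z) = 1 - 0.09z + 0.966z^2 - 0.436z^3.
Invertibility requires all roots to lie outside the unit circle, i.e. |z| > 1 for every root.
Degree 3: look for a simple real root z0 first, then factor out (1 - z/z0) and solve the remaining quadratic.
Testing z0 = 2.5: P(2.5) = 1 + (-0.09)(2.5) + (0.966)(2.5)^2 + (-0.436)(2.5)^3
  = 1 + (-0.225) + (6.0375) + (-6.8125) = 0.  So z_0 = 2.5 is a root, |z_0| = 2.5.
Divide out the factor (1 - 0.4 z) = (1 - z/z0) (since 1/z0 = 0.4):
  P(z) = (1 - 0.4 z)(1 + (0.31) z + (1.09) z^2)
  [check: z-coef 0.31 - (0.4) = -0.09; z^2-coef 1.09 - (0.4)(0.31) = 0.966; z^3-coef -(0.4)(1.09) = -0.436.]
Remaining roots from the quadratic factor 1 + (0.31) z + (1.09) z^2:
  Set 1 + (0.31) z + (1.09) z^2 = 0, i.e. a z^2 + b z + c = 0 with a = 1.09, b = 0.31, c = 1.
  Discriminant D = b^2 - 4ac = (0.31)^2 - 4*(1.09)*1 = 0.0961 - (4.36) = -4.2639.
  D < 0, so the roots are the complex-conjugate pair z = (-b +/- i sqrt(-D)) / (2a) = -0.1422 +/- 0.9472i.
  For a conjugate pair |z|^2 = z * conj(z) = (product of roots) = c/a = 1/(1.09) = 0.917431, so |z| = sqrt(0.917431) = 0.9578 for both roots.
Moduli of all roots: 2.5000, 0.9578, 0.9578.
All moduli strictly greater than 1? No.
Verdict: Not invertible.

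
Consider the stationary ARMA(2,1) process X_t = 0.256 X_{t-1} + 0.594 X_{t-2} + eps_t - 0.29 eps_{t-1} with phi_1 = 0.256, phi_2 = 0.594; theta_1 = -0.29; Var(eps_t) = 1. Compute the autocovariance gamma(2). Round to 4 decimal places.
\gamma(2) = 1.2091

Multiply the model equation by X_{t-k} and take expectations. With theta_0 = psi_0 = 1 and psi_j the MA(infinity) weights, this gives
  gamma(k) - sum_i phi_i gamma(k-i) = c_k,
  c_k = sigma^2 * sum_{j=k..q} theta_j psi_{j-k}   (c_k = 0 for k > q),
using gamma(-m) = gamma(m).
psi-weights needed (psi_j = theta_j + sum_i phi_i psi_{j-i}):
  psi_1 = theta_1 + phi_1 = -0.29 + (0.256) = -0.034
Right-hand sides:
  c_0 = sigma^2 (1 + theta_1 psi_1) = 1 * (1 + (-0.29)(-0.034)) = 1 * 1.00986 = 1.00986
  c_1 = sigma^2 theta_1 = 1 * (-0.29) = -0.29
  c_2 = 0
Equations for k = 0, 1, 2 (AR order 2, c_2 = 0):
  (E0) gamma(0) = phi_1 gamma(1) + phi_2 gamma(2) + c_0
  (E1) gamma(1) = phi_1 gamma(0) + phi_2 gamma(1) + c_1
  (E2) gamma(2) = phi_1 gamma(1) + phi_2 gamma(0)
From (E1): gamma(1) = A gamma(0) + B with
  A = phi_1 / (1 - phi_2) = 0.256 / 0.406 = 0.630542,   B = c_1 / (1 - phi_2) = -0.29 / 0.406 = -0.714286.
Insert (E2) into (E0): gamma(0) (1 - phi_2^2) = phi_1 (1 + phi_2) gamma(1) + c_0.
  phi_1 (1 + phi_2) = (0.256)(1.594) = 0.408064,   1 - phi_2^2 = 0.647164.
Replace gamma(1) by A gamma(0) + B and collect gamma(0):
  gamma(0) [0.647164 - (0.408064)(0.630542)] = (0.408064)(-0.714286) + 1.00986
  gamma(0) * 0.389863 = 0.718386
  gamma(0) = 0.718386 / 0.389863 = 1.842664.
  gamma(1) = A gamma(0) + B = (0.630542)(1.842664) + (-0.714286) = 0.447591.
  gamma(2) = phi_1 gamma(1) + phi_2 gamma(0) = (0.256)(0.447591) + (0.594)(1.842664) = 1.209126.
Therefore gamma(2) = 1.2091 (to 4 decimal places).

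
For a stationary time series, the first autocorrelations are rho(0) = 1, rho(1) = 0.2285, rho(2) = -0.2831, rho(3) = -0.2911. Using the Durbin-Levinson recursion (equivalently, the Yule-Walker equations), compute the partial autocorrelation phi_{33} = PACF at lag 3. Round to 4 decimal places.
\phi_{33} = -0.1480

The PACF at lag k is phi_{kk}, the last component of the solution
to the Yule-Walker system G_k phi = r_k where
  (G_k)_{ij} = rho(|i - j|), (r_k)_i = rho(i), i,j = 1..k.
Equivalently, Durbin-Levinson gives phi_{kk} iteratively:
  phi_{11} = rho(1)
  phi_{kk} = [rho(k) - sum_{j=1..k-1} phi_{k-1,j} rho(k-j)]
            / [1 - sum_{j=1..k-1} phi_{k-1,j} rho(j)],
  phi_{k,j} = phi_{k-1,j} - phi_{kk} phi_{k-1,k-j},  j = 1..k-1.
Step k = 1:
  phi_11 = rho(1) = 0.2285.
Step k = 2:
  phi_22 = [rho(2) - phi_11 rho(1)] / [1 - phi_11 rho(1)] = [-0.2831 - (0.2285)(0.2285)] / [1 - (0.2285)(0.2285)]
         = -0.33531225 / 0.94778775 = -0.353784.
  Update: phi_21 = phi_11 - phi_22 phi_11 = 0.2285 - (-0.353784)(0.2285) = 0.30934.
Step k = 3:
  phi_33 = [rho(3) - phi_21 rho(2) - phi_22 rho(1)] / [1 - phi_21 rho(1) - phi_22 rho(2)]
    numerator   = -0.2911 - (0.30934)(-0.2831) - (-0.353784)(0.2285) = -0.12268627
    denominator = 1 - (0.30934)(0.2285) - (-0.353784)(-0.2831) = 0.8291596
  phi_33 = -0.12268627 / 0.8291596 = -0.148.
Therefore phi_{33} = -0.1480.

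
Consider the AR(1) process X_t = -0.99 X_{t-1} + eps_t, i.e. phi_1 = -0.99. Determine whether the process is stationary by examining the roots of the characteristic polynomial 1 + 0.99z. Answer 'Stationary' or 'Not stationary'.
\text{Stationary}

The AR(p) characteristic polynomial is P(z) = 1 + 0.99z.
Stationarity requires all roots to lie outside the unit circle, i.e. |z| > 1 for every root.
This is linear in z: 1 + (0.99) z = 0  =>  z = -1/(0.99) = -1.010101,  |z| = 1.010101.
Moduli of all roots: 1.0101.
All moduli strictly greater than 1? Yes.
Verdict: Stationary.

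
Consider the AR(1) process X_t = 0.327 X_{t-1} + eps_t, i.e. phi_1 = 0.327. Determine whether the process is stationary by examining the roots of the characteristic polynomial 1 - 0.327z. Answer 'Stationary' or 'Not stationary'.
\text{Stationary}

The AR(p) characteristic polynomial is P(z) = 1 - 0.327z.
Stationarity requires all roots to lie outside the unit circle, i.e. |z| > 1 for every root.
This is linear in z: 1 + (-0.327) z = 0  =>  z = -1/(-0.327) = 3.058104,  |z| = 3.058104.
Moduli of all roots: 3.0581.
All moduli strictly greater than 1? Yes.
Verdict: Stationary.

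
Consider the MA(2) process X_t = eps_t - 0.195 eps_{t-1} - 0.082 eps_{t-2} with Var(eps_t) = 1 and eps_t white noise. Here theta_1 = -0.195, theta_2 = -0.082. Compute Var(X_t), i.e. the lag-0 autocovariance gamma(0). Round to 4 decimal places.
\gamma(0) = 1.0447

For an MA(q) process X_t = eps_t + sum_i theta_i eps_{t-i} with
Var(eps_t) = sigma^2, the variance is
  gamma(0) = sigma^2 * (1 + sum_i theta_i^2).
  sum_i theta_i^2 = (-0.195)^2 + (-0.082)^2 = 0.038025 + 0.006724 = 0.044749.
  gamma(0) = 1 * (1 + 0.044749) = 1 * 1.044749 = 1.044749, which rounds to 1.0447.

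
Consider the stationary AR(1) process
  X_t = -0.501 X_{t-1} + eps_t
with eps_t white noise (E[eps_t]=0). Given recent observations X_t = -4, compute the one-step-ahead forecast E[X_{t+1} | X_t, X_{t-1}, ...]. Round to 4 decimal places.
E[X_{t+1} \mid \mathcal F_t] = 2.0040

For an AR(p) model X_t = c + sum_i phi_i X_{t-i} + eps_t, the
one-step-ahead conditional mean is
  E[X_{t+1} | X_t, ...] = c + sum_i phi_i X_{t+1-i}.
Substitute known values:
  E[X_{t+1} | ...] = (-0.501) * (-4)
                   = 2.0040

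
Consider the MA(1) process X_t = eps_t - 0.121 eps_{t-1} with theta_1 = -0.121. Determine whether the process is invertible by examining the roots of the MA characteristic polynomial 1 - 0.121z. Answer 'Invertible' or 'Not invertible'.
\text{Invertible}

The MA(q) characteristic polynomial is P(z) = 1 - 0.121z.
Invertibility requires all roots to lie outside the unit circle, i.e. |z| > 1 for every root.
This is linear in z: 1 + (-0.121) z = 0  =>  z = -1/(-0.121) = 8.264463,  |z| = 8.264463.
Moduli of all roots: 8.2645.
All moduli strictly greater than 1? Yes.
Verdict: Invertible.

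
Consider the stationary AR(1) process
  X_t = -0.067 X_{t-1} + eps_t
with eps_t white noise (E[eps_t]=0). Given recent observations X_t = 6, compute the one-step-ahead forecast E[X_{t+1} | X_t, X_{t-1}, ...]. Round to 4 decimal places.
E[X_{t+1} \mid \mathcal F_t] = -0.4020

For an AR(p) model X_t = c + sum_i phi_i X_{t-i} + eps_t, the
one-step-ahead conditional mean is
  E[X_{t+1} | X_t, ...] = c + sum_i phi_i X_{t+1-i}.
Substitute known values:
  E[X_{t+1} | ...] = (-0.067) * (6)
                   = -0.4020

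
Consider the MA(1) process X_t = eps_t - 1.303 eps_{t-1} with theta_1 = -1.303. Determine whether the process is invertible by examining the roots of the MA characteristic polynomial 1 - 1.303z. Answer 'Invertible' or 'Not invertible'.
\text{Not invertible}

The MA(q) characteristic polynomial is P(z) = 1 - 1.303z.
Invertibility requires all roots to lie outside the unit circle, i.e. |z| > 1 for every root.
This is linear in z: 1 + (-1.303) z = 0  =>  z = -1/(-1.303) = 0.76746,  |z| = 0.76746.
Moduli of all roots: 0.7675.
All moduli strictly greater than 1? No.
Verdict: Not invertible.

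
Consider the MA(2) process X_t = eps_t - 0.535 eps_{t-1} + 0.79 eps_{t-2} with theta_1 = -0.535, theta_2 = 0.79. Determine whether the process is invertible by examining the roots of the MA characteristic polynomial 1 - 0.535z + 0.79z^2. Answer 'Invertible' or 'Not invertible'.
\text{Invertible}

The MA(q) characteristic polynomial is P(z) = 1 - 0.535z + 0.79z^2.
Invertibility requires all roots to lie outside the unit circle, i.e. |z| > 1 for every root.
Set 1 + (-0.535) z + (0.79) z^2 = 0, i.e. a z^2 + b z + c = 0 with a = 0.79, b = -0.535, c = 1.
Discriminant D = b^2 - 4ac = (-0.535)^2 - 4*(0.79)*1 = 0.286225 - (3.16) = -2.873775.
D < 0, so the roots are the complex-conjugate pair z = (-b +/- i sqrt(-D)) / (2a) = 0.3386 +/- 1.0729i.
For a conjugate pair |z|^2 = z * conj(z) = (product of roots) = c/a = 1/(0.79) = 1.265823, so |z| = sqrt(1.265823) = 1.1251 for both roots.
Moduli of all roots: 1.1251, 1.1251.
All moduli strictly greater than 1? Yes.
Verdict: Invertible.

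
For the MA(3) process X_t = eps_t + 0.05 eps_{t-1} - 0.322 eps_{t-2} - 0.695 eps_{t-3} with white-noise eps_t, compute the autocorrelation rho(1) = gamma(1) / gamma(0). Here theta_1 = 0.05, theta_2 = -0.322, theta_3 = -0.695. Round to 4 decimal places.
\rho(1) = 0.1621

For an MA(q) process with theta_0 = 1, the autocovariance is
  gamma(k) = sigma^2 * sum_{i=0..q-k} theta_i * theta_{i+k},
and rho(k) = gamma(k) / gamma(0). Sigma^2 cancels.
  numerator   = (1)*(0.05) + (0.05)*(-0.322) + (-0.322)*(-0.695) = 0.25769.
  denominator = (1)^2 + (0.05)^2 + (-0.322)^2 + (-0.695)^2 = 1.589209.
  rho(1) = 0.25769 / 1.589209 = 0.1621.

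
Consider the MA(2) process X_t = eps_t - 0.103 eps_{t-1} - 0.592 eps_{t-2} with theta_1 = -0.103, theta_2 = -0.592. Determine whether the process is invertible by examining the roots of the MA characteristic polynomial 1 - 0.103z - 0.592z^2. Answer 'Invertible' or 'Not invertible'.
\text{Invertible}

The MA(q) characteristic polynomial is P(z) = 1 - 0.103z - 0.592z^2.
Invertibility requires all roots to lie outside the unit circle, i.e. |z| > 1 for every root.
Set 1 + (-0.103) z + (-0.592) z^2 = 0, i.e. a z^2 + b z + c = 0 with a = -0.592, b = -0.103, c = 1.
Discriminant D = b^2 - 4ac = (-0.103)^2 - 4*(-0.592)*1 = 0.010609 - (-2.368) = 2.378609.
D >= 0, so the roots are real: z = (-b +/- sqrt(D)) / (2a) = (0.103 +/- 1.542274) / (-1.184).
  z_1 = (0.103 + 1.542274) / (-1.184) = -1.3896,   |z_1| = 1.3896.
  z_2 = (0.103 - 1.542274) / (-1.184) = 1.2156,   |z_2| = 1.2156.
Moduli of all roots: 1.3896, 1.2156.
All moduli strictly greater than 1? Yes.
Verdict: Invertible.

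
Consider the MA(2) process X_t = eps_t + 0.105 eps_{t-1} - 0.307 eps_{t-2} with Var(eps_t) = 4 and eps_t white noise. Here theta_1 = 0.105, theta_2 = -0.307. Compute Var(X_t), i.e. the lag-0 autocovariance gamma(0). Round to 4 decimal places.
\gamma(0) = 4.4211

For an MA(q) process X_t = eps_t + sum_i theta_i eps_{t-i} with
Var(eps_t) = sigma^2, the variance is
  gamma(0) = sigma^2 * (1 + sum_i theta_i^2).
  sum_i theta_i^2 = (0.105)^2 + (-0.307)^2 = 0.011025 + 0.094249 = 0.105274.
  gamma(0) = 4 * (1 + 0.105274) = 4 * 1.105274 = 4.421096, which rounds to 4.4211.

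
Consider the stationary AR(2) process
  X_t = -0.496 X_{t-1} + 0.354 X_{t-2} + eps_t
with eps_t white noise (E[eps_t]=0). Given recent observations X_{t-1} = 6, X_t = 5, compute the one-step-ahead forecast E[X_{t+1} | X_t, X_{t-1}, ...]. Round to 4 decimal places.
E[X_{t+1} \mid \mathcal F_t] = -0.3560

For an AR(p) model X_t = c + sum_i phi_i X_{t-i} + eps_t, the
one-step-ahead conditional mean is
  E[X_{t+1} | X_t, ...] = c + sum_i phi_i X_{t+1-i}.
Substitute known values:
  E[X_{t+1} | ...] = (-0.496) * (5) + (0.354) * (6)
                   = -0.3560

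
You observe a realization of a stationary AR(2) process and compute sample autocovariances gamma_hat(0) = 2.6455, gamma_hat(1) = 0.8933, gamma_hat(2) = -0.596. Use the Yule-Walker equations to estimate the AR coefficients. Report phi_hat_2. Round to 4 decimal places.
\hat\phi_{2} = -0.3830

The Yule-Walker equations for an AR(p) process read, in matrix form,
  Gamma_p phi = r_p,   with   (Gamma_p)_{ij} = gamma(|i - j|),
                       (r_p)_i = gamma(i),   i,j = 1..p.
Substitute the sample gammas (Toeplitz matrix and right-hand side of size 2):
  Gamma_p = [[2.6455, 0.8933], [0.8933, 2.6455]]
  r_p     = [0.8933, -0.596]
Written out:
  2.6455 phi_1 + 0.8933 phi_2 = 0.8933
  0.8933 phi_1 + 2.6455 phi_2 = -0.596
Solve by Cramer's rule:
  det = gamma(0)^2 - gamma(1)^2 = (2.6455)^2 - (0.8933)^2 = 6.99867025 - 0.79798489 = 6.20068536
  phi_hat_1 = [gamma(1) gamma(0) - gamma(1) gamma(2)] / det = [(0.8933)(2.6455) - (0.8933)(-0.596)] / 6.20068536 = 2.89563195 / 6.20068536 = 0.467
  phi_hat_2 = [gamma(0) gamma(2) - gamma(1)^2] / det = [(2.6455)(-0.596) - (0.8933)^2] / 6.20068536 = -2.37470289 / 6.20068536 = -0.383
So phi_hat = [0.4670, -0.3830].
Therefore phi_hat_2 = -0.3830.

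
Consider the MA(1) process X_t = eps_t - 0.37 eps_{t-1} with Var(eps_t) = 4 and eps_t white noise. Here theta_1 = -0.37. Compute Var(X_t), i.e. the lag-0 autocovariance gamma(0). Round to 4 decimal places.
\gamma(0) = 4.5476

For an MA(q) process X_t = eps_t + sum_i theta_i eps_{t-i} with
Var(eps_t) = sigma^2, the variance is
  gamma(0) = sigma^2 * (1 + sum_i theta_i^2).
  sum_i theta_i^2 = (-0.37)^2 = 0.1369.
  gamma(0) = 4 * (1 + 0.1369) = 4 * 1.1369 = 4.5476.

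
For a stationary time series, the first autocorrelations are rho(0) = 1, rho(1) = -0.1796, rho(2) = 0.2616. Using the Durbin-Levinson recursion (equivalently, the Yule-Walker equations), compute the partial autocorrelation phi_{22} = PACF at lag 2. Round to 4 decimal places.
\phi_{22} = 0.2370

The PACF at lag k is phi_{kk}, the last component of the solution
to the Yule-Walker system G_k phi = r_k where
  (G_k)_{ij} = rho(|i - j|), (r_k)_i = rho(i), i,j = 1..k.
Equivalently, Durbin-Levinson gives phi_{kk} iteratively:
  phi_{11} = rho(1)
  phi_{kk} = [rho(k) - sum_{j=1..k-1} phi_{k-1,j} rho(k-j)]
            / [1 - sum_{j=1..k-1} phi_{k-1,j} rho(j)],
  phi_{k,j} = phi_{k-1,j} - phi_{kk} phi_{k-1,k-j},  j = 1..k-1.
Step k = 1:
  phi_11 = rho(1) = -0.1796.
Step k = 2:
  phi_22 = [rho(2) - phi_11 rho(1)] / [1 - phi_11 rho(1)] = [0.2616 - (-0.1796)(-0.1796)] / [1 - (-0.1796)(-0.1796)]
         = 0.22934384 / 0.96774384 = 0.237.
Therefore phi_{22} = 0.2370.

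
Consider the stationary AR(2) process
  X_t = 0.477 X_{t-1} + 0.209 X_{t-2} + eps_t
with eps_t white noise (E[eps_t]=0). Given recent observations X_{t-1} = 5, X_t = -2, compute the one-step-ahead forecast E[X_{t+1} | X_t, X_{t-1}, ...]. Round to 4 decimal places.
E[X_{t+1} \mid \mathcal F_t] = 0.0910

For an AR(p) model X_t = c + sum_i phi_i X_{t-i} + eps_t, the
one-step-ahead conditional mean is
  E[X_{t+1} | X_t, ...] = c + sum_i phi_i X_{t+1-i}.
Substitute known values:
  E[X_{t+1} | ...] = (0.477) * (-2) + (0.209) * (5)
                   = 0.0910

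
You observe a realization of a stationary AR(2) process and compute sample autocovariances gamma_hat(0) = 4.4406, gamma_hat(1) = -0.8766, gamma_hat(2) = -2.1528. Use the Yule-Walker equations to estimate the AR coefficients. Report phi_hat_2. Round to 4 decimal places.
\hat\phi_{2} = -0.5450

The Yule-Walker equations for an AR(p) process read, in matrix form,
  Gamma_p phi = r_p,   with   (Gamma_p)_{ij} = gamma(|i - j|),
                       (r_p)_i = gamma(i),   i,j = 1..p.
Substitute the sample gammas (Toeplitz matrix and right-hand side of size 2):
  Gamma_p = [[4.4406, -0.8766], [-0.8766, 4.4406]]
  r_p     = [-0.8766, -2.1528]
Written out:
  4.4406 phi_1 - 0.8766 phi_2 = -0.8766
  -0.8766 phi_1 + 4.4406 phi_2 = -2.1528
Solve by Cramer's rule:
  det = gamma(0)^2 - gamma(1)^2 = (4.4406)^2 - (-0.8766)^2 = 19.71892836 - 0.76842756 = 18.9505008
  phi_hat_1 = [gamma(1) gamma(0) - gamma(1) gamma(2)] / det = [(-0.8766)(4.4406) - (-0.8766)(-2.1528)] / 18.9505008 = -5.77977444 / 18.9505008 = -0.305
  phi_hat_2 = [gamma(0) gamma(2) - gamma(1)^2] / det = [(4.4406)(-2.1528) - (-0.8766)^2] / 18.9505008 = -10.32815124 / 18.9505008 = -0.545
So phi_hat = [-0.3050, -0.5450].
Therefore phi_hat_2 = -0.5450.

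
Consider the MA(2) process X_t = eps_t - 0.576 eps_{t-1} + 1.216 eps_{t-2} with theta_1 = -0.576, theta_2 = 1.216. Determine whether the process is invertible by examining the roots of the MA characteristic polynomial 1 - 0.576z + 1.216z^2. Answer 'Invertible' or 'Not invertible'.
\text{Not invertible}

The MA(q) characteristic polynomial is P(z) = 1 - 0.576z + 1.216z^2.
Invertibility requires all roots to lie outside the unit circle, i.e. |z| > 1 for every root.
Set 1 + (-0.576) z + (1.216) z^2 = 0, i.e. a z^2 + b z + c = 0 with a = 1.216, b = -0.576, c = 1.
Discriminant D = b^2 - 4ac = (-0.576)^2 - 4*(1.216)*1 = 0.331776 - (4.864) = -4.532224.
D < 0, so the roots are the complex-conjugate pair z = (-b +/- i sqrt(-D)) / (2a) = 0.2368 +/- 0.8754i.
For a conjugate pair |z|^2 = z * conj(z) = (product of roots) = c/a = 1/(1.216) = 0.822368, so |z| = sqrt(0.822368) = 0.9068 for both roots.
Moduli of all roots: 0.9068, 0.9068.
All moduli strictly greater than 1? No.
Verdict: Not invertible.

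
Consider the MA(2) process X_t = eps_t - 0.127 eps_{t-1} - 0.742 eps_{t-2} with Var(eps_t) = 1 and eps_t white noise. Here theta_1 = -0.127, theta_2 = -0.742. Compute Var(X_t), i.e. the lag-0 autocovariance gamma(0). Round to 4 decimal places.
\gamma(0) = 1.5667

For an MA(q) process X_t = eps_t + sum_i theta_i eps_{t-i} with
Var(eps_t) = sigma^2, the variance is
  gamma(0) = sigma^2 * (1 + sum_i theta_i^2).
  sum_i theta_i^2 = (-0.127)^2 + (-0.742)^2 = 0.016129 + 0.550564 = 0.566693.
  gamma(0) = 1 * (1 + 0.566693) = 1 * 1.566693 = 1.566693, which rounds to 1.5667.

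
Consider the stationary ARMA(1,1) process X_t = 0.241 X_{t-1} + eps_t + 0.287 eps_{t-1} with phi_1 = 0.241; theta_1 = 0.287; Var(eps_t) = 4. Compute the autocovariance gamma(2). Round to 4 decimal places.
\gamma(2) = 0.5778

Multiply the model equation by X_{t-k} and take expectations. With theta_0 = psi_0 = 1 and psi_j the MA(infinity) weights, this gives
  gamma(k) - sum_i phi_i gamma(k-i) = c_k,
  c_k = sigma^2 * sum_{j=k..q} theta_j psi_{j-k}   (c_k = 0 for k > q),
using gamma(-m) = gamma(m).
psi-weights needed (psi_j = theta_j + sum_i phi_i psi_{j-i}):
  psi_1 = theta_1 + phi_1 = 0.287 + (0.241) = 0.528
Right-hand sides:
  c_0 = sigma^2 (1 + theta_1 psi_1) = 4 * (1 + (0.287)(0.528)) = 4 * 1.151536 = 4.606144
  c_1 = sigma^2 theta_1 = 4 * (0.287) = 1.148
  c_2 = 0
Equations for k = 0 and k = 1 (AR order 1):
  gamma(0) = phi_1 gamma(1) + c_0
  gamma(1) = phi_1 gamma(0) + c_1
Substituting the second into the first: gamma(0) (1 - phi_1^2) = c_0 + phi_1 c_1, so
  gamma(0) = (c_0 + phi_1 c_1) / (1 - phi_1^2) = (4.606144 + (0.241)(1.148)) / (1 - (0.241)^2) = 4.882812 / 0.941919 = 5.183898.
  gamma(1) = phi_1 gamma(0) + c_1 = (0.241)(5.183898) + (1.148) = 2.397319.
For k = 2 (> q): gamma(2) = phi_1 gamma(1) = (0.241)(2.397319) = 0.577754.
Therefore gamma(2) = 0.5778 (to 4 decimal places).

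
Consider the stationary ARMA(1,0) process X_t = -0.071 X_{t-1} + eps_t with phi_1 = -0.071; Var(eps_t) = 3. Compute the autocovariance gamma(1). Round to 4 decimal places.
\gamma(1) = -0.2141

Multiply the model equation by X_{t-k} and take expectations. With theta_0 = psi_0 = 1 and psi_j the MA(infinity) weights, this gives
  gamma(k) - sum_i phi_i gamma(k-i) = c_k,
  c_k = sigma^2 * sum_{j=k..q} theta_j psi_{j-k}   (c_k = 0 for k > q),
using gamma(-m) = gamma(m).
Pure AR (q = 0): c_0 = sigma^2 = 3, c_k = 0 for k >= 1.
Equations for k = 0 and k = 1 (AR order 1):
  gamma(0) = phi_1 gamma(1) + c_0
  gamma(1) = phi_1 gamma(0) + c_1
Substituting the second into the first: gamma(0) (1 - phi_1^2) = c_0 + phi_1 c_1, so
  gamma(0) = c_0 / (1 - phi_1^2) = 3 / (1 - (-0.071)^2) = 3 / 0.994959 = 3.0152.
  gamma(1) = phi_1 gamma(0) = (-0.071)(3.0152) = -0.214079.
Therefore gamma(1) = -0.2141 (to 4 decimal places).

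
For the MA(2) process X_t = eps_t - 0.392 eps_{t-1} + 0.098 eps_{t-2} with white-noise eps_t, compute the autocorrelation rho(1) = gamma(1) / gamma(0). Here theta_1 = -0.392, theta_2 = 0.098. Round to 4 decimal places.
\rho(1) = -0.3700

For an MA(q) process with theta_0 = 1, the autocovariance is
  gamma(k) = sigma^2 * sum_{i=0..q-k} theta_i * theta_{i+k},
and rho(k) = gamma(k) / gamma(0). Sigma^2 cancels.
  numerator   = (1)*(-0.392) + (-0.392)*(0.098) = -0.430416.
  denominator = (1)^2 + (-0.392)^2 + (0.098)^2 = 1.163268.
  rho(1) = -0.430416 / 1.163268 = -0.3700.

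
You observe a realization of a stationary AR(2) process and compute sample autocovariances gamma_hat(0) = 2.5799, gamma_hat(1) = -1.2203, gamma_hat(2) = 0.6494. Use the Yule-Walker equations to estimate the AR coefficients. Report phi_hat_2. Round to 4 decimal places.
\hat\phi_{2} = 0.0360

The Yule-Walker equations for an AR(p) process read, in matrix form,
  Gamma_p phi = r_p,   with   (Gamma_p)_{ij} = gamma(|i - j|),
                       (r_p)_i = gamma(i),   i,j = 1..p.
Substitute the sample gammas (Toeplitz matrix and right-hand side of size 2):
  Gamma_p = [[2.5799, -1.2203], [-1.2203, 2.5799]]
  r_p     = [-1.2203, 0.6494]
Written out:
  2.5799 phi_1 - 1.2203 phi_2 = -1.2203
  -1.2203 phi_1 + 2.5799 phi_2 = 0.6494
Solve by Cramer's rule:
  det = gamma(0)^2 - gamma(1)^2 = (2.5799)^2 - (-1.2203)^2 = 6.65588401 - 1.48913209 = 5.16675192
  phi_hat_1 = [gamma(1) gamma(0) - gamma(1) gamma(2)] / det = [(-1.2203)(2.5799) - (-1.2203)(0.6494)] / 5.16675192 = -2.35578915 / 5.16675192 = -0.456
  phi_hat_2 = [gamma(0) gamma(2) - gamma(1)^2] / det = [(2.5799)(0.6494) - (-1.2203)^2] / 5.16675192 = 0.18625497 / 5.16675192 = 0.036
So phi_hat = [-0.4560, 0.0360].
Therefore phi_hat_2 = 0.0360.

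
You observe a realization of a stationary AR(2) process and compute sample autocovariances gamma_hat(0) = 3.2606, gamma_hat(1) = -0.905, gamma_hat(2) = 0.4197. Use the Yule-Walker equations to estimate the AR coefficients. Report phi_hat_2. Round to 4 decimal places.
\hat\phi_{2} = 0.0560

The Yule-Walker equations for an AR(p) process read, in matrix form,
  Gamma_p phi = r_p,   with   (Gamma_p)_{ij} = gamma(|i - j|),
                       (r_p)_i = gamma(i),   i,j = 1..p.
Substitute the sample gammas (Toeplitz matrix and right-hand side of size 2):
  Gamma_p = [[3.2606, -0.905], [-0.905, 3.2606]]
  r_p     = [-0.905, 0.4197]
Written out:
  3.2606 phi_1 - 0.905 phi_2 = -0.905
  -0.905 phi_1 + 3.2606 phi_2 = 0.4197
Solve by Cramer's rule:
  det = gamma(0)^2 - gamma(1)^2 = (3.2606)^2 - (-0.905)^2 = 10.63151236 - 0.819025 = 9.81248736
  phi_hat_1 = [gamma(1) gamma(0) - gamma(1) gamma(2)] / det = [(-0.905)(3.2606) - (-0.905)(0.4197)] / 9.81248736 = -2.5710145 / 9.81248736 = -0.262
  phi_hat_2 = [gamma(0) gamma(2) - gamma(1)^2] / det = [(3.2606)(0.4197) - (-0.905)^2] / 9.81248736 = 0.54944882 / 9.81248736 = 0.056
So phi_hat = [-0.2620, 0.0560].
Therefore phi_hat_2 = 0.0560.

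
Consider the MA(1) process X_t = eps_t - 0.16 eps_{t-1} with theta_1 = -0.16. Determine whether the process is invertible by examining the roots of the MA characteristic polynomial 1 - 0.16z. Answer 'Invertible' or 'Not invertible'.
\text{Invertible}

The MA(q) characteristic polynomial is P(z) = 1 - 0.16z.
Invertibility requires all roots to lie outside the unit circle, i.e. |z| > 1 for every root.
This is linear in z: 1 + (-0.16) z = 0  =>  z = -1/(-0.16) = 6.25,  |z| = 6.25.
Moduli of all roots: 6.2500.
All moduli strictly greater than 1? Yes.
Verdict: Invertible.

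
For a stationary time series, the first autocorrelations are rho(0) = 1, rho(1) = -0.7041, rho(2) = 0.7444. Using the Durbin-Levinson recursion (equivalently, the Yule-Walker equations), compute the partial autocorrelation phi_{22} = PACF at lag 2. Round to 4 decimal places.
\phi_{22} = 0.4931

The PACF at lag k is phi_{kk}, the last component of the solution
to the Yule-Walker system G_k phi = r_k where
  (G_k)_{ij} = rho(|i - j|), (r_k)_i = rho(i), i,j = 1..k.
Equivalently, Durbin-Levinson gives phi_{kk} iteratively:
  phi_{11} = rho(1)
  phi_{kk} = [rho(k) - sum_{j=1..k-1} phi_{k-1,j} rho(k-j)]
            / [1 - sum_{j=1..k-1} phi_{k-1,j} rho(j)],
  phi_{k,j} = phi_{k-1,j} - phi_{kk} phi_{k-1,k-j},  j = 1..k-1.
Step k = 1:
  phi_11 = rho(1) = -0.7041.
Step k = 2:
  phi_22 = [rho(2) - phi_11 rho(1)] / [1 - phi_11 rho(1)] = [0.7444 - (-0.7041)(-0.7041)] / [1 - (-0.7041)(-0.7041)]
         = 0.24864319 / 0.50424319 = 0.4931.
Therefore phi_{22} = 0.4931.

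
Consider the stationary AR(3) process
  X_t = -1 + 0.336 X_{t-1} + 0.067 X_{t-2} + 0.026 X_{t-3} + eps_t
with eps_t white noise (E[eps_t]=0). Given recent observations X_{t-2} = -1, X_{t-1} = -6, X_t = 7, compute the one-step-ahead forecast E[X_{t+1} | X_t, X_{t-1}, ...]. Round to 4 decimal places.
E[X_{t+1} \mid \mathcal F_t] = 0.9240

For an AR(p) model X_t = c + sum_i phi_i X_{t-i} + eps_t, the
one-step-ahead conditional mean is
  E[X_{t+1} | X_t, ...] = c + sum_i phi_i X_{t+1-i}.
Substitute known values:
  E[X_{t+1} | ...] = -1 + (0.336) * (7) + (0.067) * (-6) + (0.026) * (-1)
                   = 0.9240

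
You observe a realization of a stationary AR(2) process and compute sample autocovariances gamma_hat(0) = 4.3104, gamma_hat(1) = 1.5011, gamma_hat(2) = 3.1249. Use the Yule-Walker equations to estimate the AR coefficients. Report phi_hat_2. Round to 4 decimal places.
\hat\phi_{2} = 0.6870

The Yule-Walker equations for an AR(p) process read, in matrix form,
  Gamma_p phi = r_p,   with   (Gamma_p)_{ij} = gamma(|i - j|),
                       (r_p)_i = gamma(i),   i,j = 1..p.
Substitute the sample gammas (Toeplitz matrix and right-hand side of size 2):
  Gamma_p = [[4.3104, 1.5011], [1.5011, 4.3104]]
  r_p     = [1.5011, 3.1249]
Written out:
  4.3104 phi_1 + 1.5011 phi_2 = 1.5011
  1.5011 phi_1 + 4.3104 phi_2 = 3.1249
Solve by Cramer's rule:
  det = gamma(0)^2 - gamma(1)^2 = (4.3104)^2 - (1.5011)^2 = 18.57954816 - 2.25330121 = 16.32624695
  phi_hat_1 = [gamma(1) gamma(0) - gamma(1) gamma(2)] / det = [(1.5011)(4.3104) - (1.5011)(3.1249)] / 16.32624695 = 1.77955405 / 16.32624695 = 0.109
  phi_hat_2 = [gamma(0) gamma(2) - gamma(1)^2] / det = [(4.3104)(3.1249) - (1.5011)^2] / 16.32624695 = 11.21626775 / 16.32624695 = 0.687
So phi_hat = [0.1090, 0.6870].
Therefore phi_hat_2 = 0.6870.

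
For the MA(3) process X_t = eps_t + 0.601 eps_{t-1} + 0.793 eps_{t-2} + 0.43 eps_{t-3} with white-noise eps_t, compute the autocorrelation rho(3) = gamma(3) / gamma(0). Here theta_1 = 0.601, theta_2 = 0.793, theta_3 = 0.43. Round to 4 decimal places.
\rho(3) = 0.1977

For an MA(q) process with theta_0 = 1, the autocovariance is
  gamma(k) = sigma^2 * sum_{i=0..q-k} theta_i * theta_{i+k},
and rho(k) = gamma(k) / gamma(0). Sigma^2 cancels.
  numerator   = (1)*(0.43) = 0.43.
  denominator = (1)^2 + (0.601)^2 + (0.793)^2 + (0.43)^2 = 2.17495.
  rho(3) = 0.43 / 2.17495 = 0.1977.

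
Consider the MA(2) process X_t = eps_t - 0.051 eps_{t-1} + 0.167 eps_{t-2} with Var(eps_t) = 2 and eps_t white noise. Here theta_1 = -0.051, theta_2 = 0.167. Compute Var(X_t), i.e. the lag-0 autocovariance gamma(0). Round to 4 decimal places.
\gamma(0) = 2.0610

For an MA(q) process X_t = eps_t + sum_i theta_i eps_{t-i} with
Var(eps_t) = sigma^2, the variance is
  gamma(0) = sigma^2 * (1 + sum_i theta_i^2).
  sum_i theta_i^2 = (-0.051)^2 + (0.167)^2 = 0.002601 + 0.027889 = 0.03049.
  gamma(0) = 2 * (1 + 0.03049) = 2 * 1.03049 = 2.06098, which rounds to 2.0610.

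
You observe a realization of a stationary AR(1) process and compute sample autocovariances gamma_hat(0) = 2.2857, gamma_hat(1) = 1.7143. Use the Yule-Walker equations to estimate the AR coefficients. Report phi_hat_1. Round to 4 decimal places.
\hat\phi_{1} = 0.7500

The Yule-Walker equations for an AR(p) process read, in matrix form,
  Gamma_p phi = r_p,   with   (Gamma_p)_{ij} = gamma(|i - j|),
                       (r_p)_i = gamma(i),   i,j = 1..p.
Substitute the sample gammas (Toeplitz matrix and right-hand side of size 1):
  Gamma_p = [[2.2857]]
  r_p     = [1.7143]
With p = 1 this is the single equation gamma(0) phi_1 = gamma(1):
  phi_hat_1 = gamma(1) / gamma(0) = 1.7143 / 2.2857 = 0.7500.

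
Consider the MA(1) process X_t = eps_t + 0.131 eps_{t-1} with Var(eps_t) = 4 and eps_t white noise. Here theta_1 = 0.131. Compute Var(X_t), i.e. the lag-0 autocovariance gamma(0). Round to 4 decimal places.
\gamma(0) = 4.0686

For an MA(q) process X_t = eps_t + sum_i theta_i eps_{t-i} with
Var(eps_t) = sigma^2, the variance is
  gamma(0) = sigma^2 * (1 + sum_i theta_i^2).
  sum_i theta_i^2 = (0.131)^2 = 0.017161.
  gamma(0) = 4 * (1 + 0.017161) = 4 * 1.017161 = 4.068644, which rounds to 4.0686.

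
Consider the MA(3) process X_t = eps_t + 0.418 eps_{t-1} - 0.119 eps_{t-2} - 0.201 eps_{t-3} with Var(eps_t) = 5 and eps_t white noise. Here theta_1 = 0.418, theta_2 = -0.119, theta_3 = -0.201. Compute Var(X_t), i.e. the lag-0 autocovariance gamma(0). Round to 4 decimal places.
\gamma(0) = 6.1464

For an MA(q) process X_t = eps_t + sum_i theta_i eps_{t-i} with
Var(eps_t) = sigma^2, the variance is
  gamma(0) = sigma^2 * (1 + sum_i theta_i^2).
  sum_i theta_i^2 = (0.418)^2 + (-0.119)^2 + (-0.201)^2 = 0.174724 + 0.014161 + 0.040401 = 0.229286.
  gamma(0) = 5 * (1 + 0.229286) = 5 * 1.229286 = 6.14643, which rounds to 6.1464.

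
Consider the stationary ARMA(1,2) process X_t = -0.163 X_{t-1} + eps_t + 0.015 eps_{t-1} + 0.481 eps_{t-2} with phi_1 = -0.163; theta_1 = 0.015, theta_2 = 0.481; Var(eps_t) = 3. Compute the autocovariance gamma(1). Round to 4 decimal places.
\gamma(1) = -0.7964

Multiply the model equation by X_{t-k} and take expectations. With theta_0 = psi_0 = 1 and psi_j the MA(infinity) weights, this gives
  gamma(k) - sum_i phi_i gamma(k-i) = c_k,
  c_k = sigma^2 * sum_{j=k..q} theta_j psi_{j-k}   (c_k = 0 for k > q),
using gamma(-m) = gamma(m).
psi-weights needed (psi_j = theta_j + sum_i phi_i psi_{j-i}):
  psi_1 = theta_1 + phi_1 = 0.015 + (-0.163) = -0.148
  psi_2 = theta_2 + phi_1 psi_1 = 0.481 + (-0.163)(-0.148) = 0.505124
Right-hand sides:
  c_0 = sigma^2 (1 + theta_1 psi_1 + theta_2 psi_2) = 3 * (1 + (0.015)(-0.148) + (0.481)(0.505124)) = 3 * 1.240745 = 3.722234
  c_1 = sigma^2 (theta_1 + theta_2 psi_1) = 3 * (0.015 + (0.481)(-0.148)) = -0.168564
  c_2 = sigma^2 theta_2 = 3 * (0.481) = 1.443
Equations for k = 0 and k = 1 (AR order 1):
  gamma(0) = phi_1 gamma(1) + c_0
  gamma(1) = phi_1 gamma(0) + c_1
Substituting the second into the first: gamma(0) (1 - phi_1^2) = c_0 + phi_1 c_1, so
  gamma(0) = (c_0 + phi_1 c_1) / (1 - phi_1^2) = (3.722234 + (-0.163)(-0.168564)) / (1 - (-0.163)^2) = 3.74971 / 0.973431 = 3.852055.
  gamma(1) = phi_1 gamma(0) + c_1 = (-0.163)(3.852055) + (-0.168564) = -0.796449.
Therefore gamma(1) = -0.7964 (to 4 decimal places).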